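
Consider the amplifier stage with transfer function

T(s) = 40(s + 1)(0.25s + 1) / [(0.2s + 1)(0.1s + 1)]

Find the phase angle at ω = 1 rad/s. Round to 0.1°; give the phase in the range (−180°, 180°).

At ω = 1 rad/s:
zero (1 + j1·1) = 1 + j1 → |·| ≈ 1.4142, ∠ ≈ 45.00°
zero (1 + j1·0.25) = 1 + j0.25 → |·| ≈ 1.0308, ∠ ≈ 14.04°
pole (1 + j1·0.2) = 1 + j0.2 → |·| ≈ 1.0198, ∠ ≈ 11.31°
pole (1 + j1·0.1) = 1 + j0.1 → |·| ≈ 1.005, ∠ ≈ 5.71°
∠T = (45.00° + 14.04°) − (11.31° + 5.71°) = 42.02°

42.0°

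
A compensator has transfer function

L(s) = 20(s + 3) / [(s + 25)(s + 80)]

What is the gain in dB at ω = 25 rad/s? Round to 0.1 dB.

-15.4 dB

At s = jω = j25:
zero (s+3): 3 + j25 → |·| = √(3²+25²) = √634 ≈ 25.179, ∠ = arctan(25/3) ≈ 83.16°
pole (s+25): 25 + j25 → |·| = √(25²+25²) = √1250 ≈ 35.355, ∠ = arctan(25/25) ≈ 45.00°
pole (s+80): 80 + j25 → |·| = √(80²+25²) = √7025 ≈ 83.815, ∠ = arctan(25/80) ≈ 17.35°
|L| = 20 · 25.179 / 2963.3 ≈ 0.16994
Gain = 20 log₁₀(0.16994) ≈ -15.39 dB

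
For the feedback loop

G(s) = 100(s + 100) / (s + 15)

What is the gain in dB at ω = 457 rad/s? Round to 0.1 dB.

40.2 dB

At s = jω = j457:
zero (s+100): 100 + j457 → |·| = √(100²+457²) = √218849 ≈ 467.81, ∠ = arctan(457/100) ≈ 77.66°
pole (s+15): 15 + j457 → |·| = √(15²+457²) = √209074 ≈ 457.25, ∠ = arctan(457/15) ≈ 88.12°
|G| = 100 · 467.81 / 457.25 ≈ 102.31
Gain = 20 log₁₀(102.31) ≈ 40.20 dB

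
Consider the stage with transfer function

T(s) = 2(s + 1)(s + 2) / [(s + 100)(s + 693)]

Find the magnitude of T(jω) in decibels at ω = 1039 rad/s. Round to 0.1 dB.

4.4 dB

At s = jω = j1039:
zero (s+1): 1 + j1039 → |·| = √(1²+1039²) = √1079522 ≈ 1039, ∠ = arctan(1039/1) ≈ 89.94°
zero (s+2): 2 + j1039 → |·| = √(2²+1039²) = √1079525 ≈ 1039, ∠ = arctan(1039/2) ≈ 89.89°
pole (s+100): 100 + j1039 → |·| = √(100²+1039²) = √1089521 ≈ 1043.8, ∠ = arctan(1039/100) ≈ 84.50°
pole (s+693): 693 + j1039 → |·| = √(693²+1039²) = √1559770 ≈ 1248.9, ∠ = arctan(1039/693) ≈ 56.30°
|T| = 2 · 1.0795e+06 / 1.3036e+06 ≈ 1.6562
Gain = 20 log₁₀(1.6562) ≈ 4.38 dB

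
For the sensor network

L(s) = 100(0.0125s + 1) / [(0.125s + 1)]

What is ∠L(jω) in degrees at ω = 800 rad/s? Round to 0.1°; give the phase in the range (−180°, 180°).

At ω = 800 rad/s:
zero (1 + j800·0.0125) = 1 + j10 → |·| ≈ 10.05, ∠ ≈ 84.29°
pole (1 + j800·0.125) = 1 + j100 → |·| ≈ 100, ∠ ≈ 89.43°
∠L = (84.29°) − (89.43°) = -5.14°

-5.1°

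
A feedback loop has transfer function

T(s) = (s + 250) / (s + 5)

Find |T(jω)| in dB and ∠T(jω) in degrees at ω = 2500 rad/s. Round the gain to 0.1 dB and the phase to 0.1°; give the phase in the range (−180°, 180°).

0.0 dB, -5.6°

Substitute s = j2500:
Numerator: (j2500) + 250 = 250 + j2500
Denominator: (j2500) + 5 = 5 + j2500
|N| = √(250² + 2500²) ≈ 2512.5, ∠N ≈ 84.29°
|D| = √(5² + 2500²) ≈ 2500, ∠D ≈ 89.89°
|T| = 2512.5 / 2500 ≈ 1.005
Gain = 20 log₁₀(1.005) ≈ 0.04 dB
∠T = 84.29° − 89.89° = -5.60°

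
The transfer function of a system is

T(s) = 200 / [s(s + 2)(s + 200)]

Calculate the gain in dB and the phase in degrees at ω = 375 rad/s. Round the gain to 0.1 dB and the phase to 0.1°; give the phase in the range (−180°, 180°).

At s = jω = j375:
pole (s+2): 2 + j375 → |·| = √(2²+375²) = √140629 ≈ 375.01, ∠ = arctan(375/2) ≈ 89.69°
pole (s+200): 200 + j375 → |·| = √(200²+375²) = √180625 ≈ 425, ∠ = arctan(375/200) ≈ 61.93°
pole at origin: |s| = 375, ∠ = 90.00° (in denominator)
|T| = 200 / 5.9767e+07 ≈ 3.3463e-06
Gain = 20 log₁₀(3.3463e-06) ≈ -109.51 dB
∠T = 0.00° − 241.62° = -241.62° ≡ 118.38° (principal value)

-109.5 dB, 118.4°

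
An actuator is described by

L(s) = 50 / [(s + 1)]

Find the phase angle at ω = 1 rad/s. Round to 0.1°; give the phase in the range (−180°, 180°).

-45.0°

At ω = 1 rad/s:
pole (1 + j1·1) = 1 + j1 → |·| ≈ 1.4142, ∠ ≈ 45.00°
∠L = (0°) − (45.00°) = -45.00°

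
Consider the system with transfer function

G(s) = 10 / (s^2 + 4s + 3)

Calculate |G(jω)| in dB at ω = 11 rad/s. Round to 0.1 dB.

-22.0 dB

Substitute s = j11:
Numerator: 10 = 10 + j0
Denominator: (j11)^2 + 4(j11) + 3 = -118 + j44
|N| = √(10² + 0²) ≈ 10, ∠N ≈ 0.00°
|D| = √(118² + 44²) ≈ 125.94, ∠D ≈ 159.55°
|G| = 10 / 125.94 ≈ 0.079403
Gain = 20 log₁₀(0.079403) ≈ -22.00 dB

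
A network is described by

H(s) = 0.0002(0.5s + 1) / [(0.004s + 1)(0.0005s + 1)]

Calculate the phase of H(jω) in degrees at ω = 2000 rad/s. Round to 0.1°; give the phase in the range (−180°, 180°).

-37.9°

At ω = 2000 rad/s:
zero (1 + j2000·0.5) = 1 + j1000 → |·| ≈ 1000, ∠ ≈ 89.94°
pole (1 + j2000·0.004) = 1 + j8 → |·| ≈ 8.0623, ∠ ≈ 82.87°
pole (1 + j2000·0.0005) = 1 + j1 → |·| ≈ 1.4142, ∠ ≈ 45.00°
∠H = (89.94°) − (82.87° + 45.00°) = -37.93°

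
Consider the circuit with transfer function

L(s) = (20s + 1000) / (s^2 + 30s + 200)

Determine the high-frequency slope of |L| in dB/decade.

-20 dB/decade

Each pole contributes −20 dB/decade at high frequency; each zero contributes +20 dB/decade.
Net: 1 zero(s) − 2 pole(s) → -20 dB/decade.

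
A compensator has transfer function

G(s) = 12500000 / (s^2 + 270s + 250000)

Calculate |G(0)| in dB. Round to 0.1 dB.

G(0) = 12500000 / 250000 = 50
20 log₁₀(50) ≈ 33.98 dB

34.0 dB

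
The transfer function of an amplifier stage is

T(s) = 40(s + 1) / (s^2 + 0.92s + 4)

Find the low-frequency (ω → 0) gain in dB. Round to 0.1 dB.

T(0) = 40·1 / 4 = 10
20 log₁₀(10) ≈ 20.00 dB

20.0 dB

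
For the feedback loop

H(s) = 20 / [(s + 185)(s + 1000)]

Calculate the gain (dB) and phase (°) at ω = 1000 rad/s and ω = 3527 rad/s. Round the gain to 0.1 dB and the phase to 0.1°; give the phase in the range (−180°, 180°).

At s = jω = j1000:
pole (s+185): 185 + j1000 → |·| = √(185²+1000²) = √1034225 ≈ 1017, ∠ = arctan(1000/185) ≈ 79.52°
pole (s+1000): 1000 + j1000 → |·| = √(1000²+1000²) = √2000000 ≈ 1414.2, ∠ = arctan(1000/1000) ≈ 45.00°
|H| = 20 / 1.4382e+06 ≈ 1.3906e-05
Gain = 20 log₁₀(1.3906e-05) ≈ -97.14 dB
∠H = 0.00° − 124.52° = -124.52°

At s = jω = j3527:
pole (s+185): 185 + j3527 → |·| = √(185²+3527²) = √12473954 ≈ 3531.8, ∠ = arctan(3527/185) ≈ 87.00°
pole (s+1000): 1000 + j3527 → |·| = √(1000²+3527²) = √13439729 ≈ 3666, ∠ = arctan(3527/1000) ≈ 74.17°
|H| = 20 / 1.2948e+07 ≈ 1.5446e-06
Gain = 20 log₁₀(1.5446e-06) ≈ -116.22 dB
∠H = 0.00° − 161.17° = -161.17°

ω = 1000: -97.1 dB, -124.5°; ω = 3527: -116.2 dB, -161.2°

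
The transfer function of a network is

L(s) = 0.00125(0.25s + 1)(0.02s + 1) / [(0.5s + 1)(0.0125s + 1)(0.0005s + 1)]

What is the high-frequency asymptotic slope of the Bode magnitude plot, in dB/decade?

Each pole contributes −20 dB/decade at high frequency; each zero contributes +20 dB/decade.
Net: 2 zero(s) − 3 pole(s) → -20 dB/decade.

-20 dB/decade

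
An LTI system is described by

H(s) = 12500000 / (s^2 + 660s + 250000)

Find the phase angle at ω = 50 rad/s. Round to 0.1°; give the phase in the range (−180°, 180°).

At s = jω = j50:
quadratic: (j50)² + 660·j50 + 250000 = 247500 + j33000 → |·| ≈ 2.4969e+05, ∠ ≈ 7.59°
∠H = 0.00° − 7.59° = -7.59°

-7.6°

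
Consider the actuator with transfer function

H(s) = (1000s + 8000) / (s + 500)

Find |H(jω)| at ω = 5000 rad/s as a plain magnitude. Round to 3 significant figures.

Substitute s = j5000:
Numerator: 1000(j5000) + 8000 = 8000 + j5000000
Denominator: (j5000) + 500 = 500 + j5000
|N| = √(8000² + 5000000²) ≈ 5e+06, ∠N ≈ 89.91°
|D| = √(500² + 5000²) ≈ 5024.9, ∠D ≈ 84.29°
|H| = 5e+06 / 5024.9 ≈ 995.04

995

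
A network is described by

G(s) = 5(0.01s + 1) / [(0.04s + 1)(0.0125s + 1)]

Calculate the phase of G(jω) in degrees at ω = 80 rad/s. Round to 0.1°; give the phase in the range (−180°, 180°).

-79.0°

At ω = 80 rad/s:
zero (1 + j80·0.01) = 1 + j0.8 → |·| ≈ 1.2806, ∠ ≈ 38.66°
pole (1 + j80·0.04) = 1 + j3.2 → |·| ≈ 3.3526, ∠ ≈ 72.65°
pole (1 + j80·0.0125) = 1 + j1 → |·| ≈ 1.4142, ∠ ≈ 45.00°
∠G = (38.66°) − (72.65° + 45.00°) = -78.99°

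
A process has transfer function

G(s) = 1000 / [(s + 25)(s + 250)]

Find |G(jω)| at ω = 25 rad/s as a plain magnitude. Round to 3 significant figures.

0.113

At s = jω = j25:
pole (s+25): 25 + j25 → |·| = √(25²+25²) = √1250 ≈ 35.355, ∠ = arctan(25/25) ≈ 45.00°
pole (s+250): 250 + j25 → |·| = √(250²+25²) = √63125 ≈ 251.25, ∠ = arctan(25/250) ≈ 5.71°
|G| = 1000 / 8882.9 ≈ 0.11258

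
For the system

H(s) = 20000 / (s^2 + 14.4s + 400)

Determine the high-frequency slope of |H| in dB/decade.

Each pole contributes −20 dB/decade at high frequency; each zero contributes +20 dB/decade.
Net: 0 zero(s) − 2 pole(s) → -40 dB/decade.

-40 dB/decade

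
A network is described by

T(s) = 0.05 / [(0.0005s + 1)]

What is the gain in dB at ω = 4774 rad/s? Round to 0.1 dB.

-34.3 dB

At ω = 4774 rad/s:
pole (1 + j4774·0.0005) = 1 + j2.387 → |·| ≈ 2.588, ∠ ≈ 67.27°
|T| = 0.05 · 1 / (2.588) ≈ 0.01932
Gain = 20 log₁₀(0.01932) ≈ -34.28 dB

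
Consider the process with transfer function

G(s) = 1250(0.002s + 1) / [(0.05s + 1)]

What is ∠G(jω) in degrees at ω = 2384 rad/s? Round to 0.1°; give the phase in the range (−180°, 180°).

At ω = 2384 rad/s:
zero (1 + j2384·0.002) = 1 + j4.768 → |·| ≈ 4.8717, ∠ ≈ 78.15°
pole (1 + j2384·0.05) = 1 + j119.2 → |·| ≈ 119.2, ∠ ≈ 89.52°
∠G = (78.15°) − (89.52°) = -11.37°

-11.4°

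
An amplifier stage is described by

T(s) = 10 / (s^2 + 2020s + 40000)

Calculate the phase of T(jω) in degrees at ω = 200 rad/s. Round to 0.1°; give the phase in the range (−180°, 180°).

-90.0°

Substitute s = j200:
Numerator: 10 = 10 + j0
Denominator: (j200)^2 + 2020(j200) + 40000 = 0 + j404000
|N| = √(10² + 0²) ≈ 10, ∠N ≈ 0.00°
|D| = √(0² + 404000²) ≈ 4.04e+05, ∠D ≈ 90.00°
∠T = 0.00° − 90.00° = -90.00°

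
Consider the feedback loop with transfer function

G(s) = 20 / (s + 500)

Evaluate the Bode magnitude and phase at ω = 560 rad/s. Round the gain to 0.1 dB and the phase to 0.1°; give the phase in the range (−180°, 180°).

-31.5 dB, -48.2°

Substitute s = j560:
Numerator: 20 = 20 + j0
Denominator: (j560) + 500 = 500 + j560
|N| = √(20² + 0²) ≈ 20, ∠N ≈ 0.00°
|D| = √(500² + 560²) ≈ 750.73, ∠D ≈ 48.24°
|G| = 20 / 750.73 ≈ 0.026641
Gain = 20 log₁₀(0.026641) ≈ -31.49 dB
∠G = 0.00° − 48.24° = -48.24°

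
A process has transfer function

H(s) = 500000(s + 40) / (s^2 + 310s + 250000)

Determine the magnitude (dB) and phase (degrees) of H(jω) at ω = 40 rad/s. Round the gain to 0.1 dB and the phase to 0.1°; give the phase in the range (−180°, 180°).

41.1 dB, 42.1°

At s = jω = j40:
zero (s+40): 40 + j40 → |·| = √(40²+40²) = √3200 ≈ 56.569, ∠ = arctan(40/40) ≈ 45.00°
quadratic: (j40)² + 310·j40 + 250000 = 248400 + j12400 → |·| ≈ 2.4871e+05, ∠ ≈ 2.86°
|H| = 500000 · 56.569 / 2.4871e+05 ≈ 113.72
Gain = 20 log₁₀(113.72) ≈ 41.12 dB
∠H = 45.00° − 2.86° = 42.14°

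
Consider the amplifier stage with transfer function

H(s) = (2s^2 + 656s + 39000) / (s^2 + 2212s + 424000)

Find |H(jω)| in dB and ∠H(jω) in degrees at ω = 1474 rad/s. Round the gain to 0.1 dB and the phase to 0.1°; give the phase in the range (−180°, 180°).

Substitute s = j1474:
Numerator: 2(j1474)^2 + 656(j1474) + 39000 = -4306352 + j966944
Denominator: (j1474)^2 + 2212(j1474) + 424000 = -1748676 + j3260488
|N| = √(4306352² + 966944²) ≈ 4.4136e+06, ∠N ≈ 167.34°
|D| = √(1748676² + 3260488²) ≈ 3.6998e+06, ∠D ≈ 118.21°
|H| = 4.4136e+06 / 3.6998e+06 ≈ 1.1929
Gain = 20 log₁₀(1.1929) ≈ 1.53 dB
∠H = 167.34° − 118.21° = 49.13°

1.5 dB, 49.1°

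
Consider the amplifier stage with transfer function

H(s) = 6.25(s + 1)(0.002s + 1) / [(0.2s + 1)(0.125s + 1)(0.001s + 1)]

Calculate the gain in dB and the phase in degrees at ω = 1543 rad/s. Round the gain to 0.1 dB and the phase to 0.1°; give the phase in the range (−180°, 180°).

At ω = 1543 rad/s:
zero (1 + j1543·1) = 1 + j1543 → |·| ≈ 1543, ∠ ≈ 89.96°
zero (1 + j1543·0.002) = 1 + j3.086 → |·| ≈ 3.244, ∠ ≈ 72.05°
pole (1 + j1543·0.2) = 1 + j308.6 → |·| ≈ 308.6, ∠ ≈ 89.81°
pole (1 + j1543·0.125) = 1 + j192.875 → |·| ≈ 192.88, ∠ ≈ 89.70°
pole (1 + j1543·0.001) = 1 + j1.543 → |·| ≈ 1.8387, ∠ ≈ 57.05°
|H| = 6.25 · 1543 · 3.244 / (308.6 · 192.88 · 1.8387) ≈ 0.28585
Gain = 20 log₁₀(0.28585) ≈ -10.88 dB
∠H = (89.96° + 72.05°) − (89.81° + 89.70° + 57.05°) = -74.55°

-10.9 dB, -74.6°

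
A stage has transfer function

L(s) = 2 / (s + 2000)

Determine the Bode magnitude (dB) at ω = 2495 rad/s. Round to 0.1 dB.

-64.1 dB

At s = jω = j2495:
pole (s+2000): 2000 + j2495 → |·| = √(2000²+2495²) = √10225025 ≈ 3197.7, ∠ = arctan(2495/2000) ≈ 51.28°
|L| = 2 / 3197.7 ≈ 0.00062545
Gain = 20 log₁₀(0.00062545) ≈ -64.08 dB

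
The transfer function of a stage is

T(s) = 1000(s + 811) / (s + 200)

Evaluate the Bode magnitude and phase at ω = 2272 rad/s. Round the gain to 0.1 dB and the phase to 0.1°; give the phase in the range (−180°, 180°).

60.5 dB, -14.6°

At s = jω = j2272:
zero (s+811): 811 + j2272 → |·| = √(811²+2272²) = √5819705 ≈ 2412.4, ∠ = arctan(2272/811) ≈ 70.36°
pole (s+200): 200 + j2272 → |·| = √(200²+2272²) = √5201984 ≈ 2280.8, ∠ = arctan(2272/200) ≈ 84.97°
|T| = 1000 · 2412.4 / 2280.8 ≈ 1057.7
Gain = 20 log₁₀(1057.7) ≈ 60.49 dB
∠T = 70.36° − 84.97° = -14.61°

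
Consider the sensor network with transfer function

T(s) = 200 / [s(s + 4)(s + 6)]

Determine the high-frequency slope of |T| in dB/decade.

Each pole contributes −20 dB/decade at high frequency; each zero contributes +20 dB/decade.
Net: 0 zero(s) − 3 pole(s) → -60 dB/decade.

-60 dB/decade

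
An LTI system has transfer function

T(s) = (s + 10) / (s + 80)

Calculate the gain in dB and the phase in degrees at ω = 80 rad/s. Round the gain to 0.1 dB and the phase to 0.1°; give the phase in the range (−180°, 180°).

-2.9 dB, 37.9°

At s = jω = j80:
zero (s+10): 10 + j80 → |·| = √(10²+80²) = √6500 ≈ 80.623, ∠ = arctan(80/10) ≈ 82.87°
pole (s+80): 80 + j80 → |·| = √(80²+80²) = √12800 ≈ 113.14, ∠ = arctan(80/80) ≈ 45.00°
|T| = 1 · 80.623 / 113.14 ≈ 0.7126
Gain = 20 log₁₀(0.7126) ≈ -2.94 dB
∠T = 82.87° − 45.00° = 37.87°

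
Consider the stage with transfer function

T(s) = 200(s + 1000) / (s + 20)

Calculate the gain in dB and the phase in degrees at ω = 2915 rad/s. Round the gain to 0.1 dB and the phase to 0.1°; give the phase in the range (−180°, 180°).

46.5 dB, -18.5°

At s = jω = j2915:
zero (s+1000): 1000 + j2915 → |·| = √(1000²+2915²) = √9497225 ≈ 3081.8, ∠ = arctan(2915/1000) ≈ 71.07°
pole (s+20): 20 + j2915 → |·| = √(20²+2915²) = √8497625 ≈ 2915.1, ∠ = arctan(2915/20) ≈ 89.61°
|T| = 200 · 3081.8 / 2915.1 ≈ 211.44
Gain = 20 log₁₀(211.44) ≈ 46.50 dB
∠T = 71.07° − 89.61° = -18.54°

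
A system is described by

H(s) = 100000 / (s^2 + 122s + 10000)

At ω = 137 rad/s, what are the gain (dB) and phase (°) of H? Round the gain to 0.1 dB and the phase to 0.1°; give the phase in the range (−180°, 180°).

14.5 dB, -117.7°

At s = jω = j137:
quadratic: (j137)² + 122·j137 + 10000 = -8769 + j16714 → |·| ≈ 18875, ∠ ≈ 117.68°
|H| = 100000 / 18875 ≈ 5.298
Gain = 20 log₁₀(5.298) ≈ 14.48 dB
∠H = 0.00° − 117.68° = -117.68°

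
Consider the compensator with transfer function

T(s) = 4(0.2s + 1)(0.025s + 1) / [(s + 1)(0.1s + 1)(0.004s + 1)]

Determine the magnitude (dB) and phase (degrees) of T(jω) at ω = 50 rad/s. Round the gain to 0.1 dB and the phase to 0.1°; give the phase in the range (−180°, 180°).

-12.1 dB, -43.2°

At ω = 50 rad/s:
zero (1 + j50·0.2) = 1 + j10 → |·| ≈ 10.05, ∠ ≈ 84.29°
zero (1 + j50·0.025) = 1 + j1.25 → |·| ≈ 1.6008, ∠ ≈ 51.34°
pole (1 + j50·1) = 1 + j50 → |·| ≈ 50.01, ∠ ≈ 88.85°
pole (1 + j50·0.1) = 1 + j5 → |·| ≈ 5.099, ∠ ≈ 78.69°
pole (1 + j50·0.004) = 1 + j0.2 → |·| ≈ 1.0198, ∠ ≈ 11.31°
|T| = 4 · 10.05 · 1.6008 / (50.01 · 5.099 · 1.0198) ≈ 0.24746
Gain = 20 log₁₀(0.24746) ≈ -12.13 dB
∠T = (84.29° + 51.34°) − (88.85° + 78.69° + 11.31°) = -43.22°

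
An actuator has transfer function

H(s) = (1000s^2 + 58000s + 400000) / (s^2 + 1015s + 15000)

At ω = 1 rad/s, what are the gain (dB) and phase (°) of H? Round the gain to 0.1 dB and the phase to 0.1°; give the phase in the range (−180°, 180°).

28.6 dB, 4.4°

Substitute s = j1:
Numerator: 1000(j1)^2 + 58000(j1) + 400000 = 399000 + j58000
Denominator: (j1)^2 + 1015(j1) + 15000 = 14999 + j1015
|N| = √(399000² + 58000²) ≈ 4.0319e+05, ∠N ≈ 8.27°
|D| = √(14999² + 1015²) ≈ 15033, ∠D ≈ 3.87°
|H| = 4.0319e+05 / 15033 ≈ 26.82
Gain = 20 log₁₀(26.82) ≈ 28.57 dB
∠H = 8.27° − 3.87° = 4.40°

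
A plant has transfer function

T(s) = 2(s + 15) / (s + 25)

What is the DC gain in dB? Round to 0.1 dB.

1.6 dB

T(0) = 2·15 / (25) = 1.2
20 log₁₀(1.2) ≈ 1.58 dB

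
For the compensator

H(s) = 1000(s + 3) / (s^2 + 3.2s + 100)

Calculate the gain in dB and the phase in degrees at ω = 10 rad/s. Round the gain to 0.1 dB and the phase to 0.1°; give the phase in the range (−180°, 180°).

50.3 dB, -16.7°

At s = jω = j10:
zero (s+3): 3 + j10 → |·| = √(3²+10²) = √109 ≈ 10.44, ∠ = arctan(10/3) ≈ 73.30°
quadratic: (j10)² + 3.2·j10 + 100 = 0 + j32 → |·| ≈ 32, ∠ ≈ 90.00°
|H| = 1000 · 10.44 / 32 ≈ 326.25
Gain = 20 log₁₀(326.25) ≈ 50.27 dB
∠H = 73.30° − 90.00° = -16.70°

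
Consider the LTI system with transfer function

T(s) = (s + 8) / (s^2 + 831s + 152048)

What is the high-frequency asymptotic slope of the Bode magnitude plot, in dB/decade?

Each pole contributes −20 dB/decade at high frequency; each zero contributes +20 dB/decade.
Net: 1 zero(s) − 2 pole(s) → -20 dB/decade.

-20 dB/decade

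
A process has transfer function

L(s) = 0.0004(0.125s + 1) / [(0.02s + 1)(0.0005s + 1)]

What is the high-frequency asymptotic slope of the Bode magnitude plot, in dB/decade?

-20 dB/decade

Each pole contributes −20 dB/decade at high frequency; each zero contributes +20 dB/decade.
Net: 1 zero(s) − 2 pole(s) → -20 dB/decade.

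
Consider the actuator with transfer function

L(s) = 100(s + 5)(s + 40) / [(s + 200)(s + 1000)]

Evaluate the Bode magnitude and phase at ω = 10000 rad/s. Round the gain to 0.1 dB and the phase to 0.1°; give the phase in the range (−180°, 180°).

40.0 dB, 6.6°

At s = jω = j10000:
zero (s+5): 5 + j10000 → |·| = √(5²+10000²) = √100000025 ≈ 10000, ∠ = arctan(10000/5) ≈ 89.97°
zero (s+40): 40 + j10000 → |·| = √(40²+10000²) = √100001600 ≈ 10000, ∠ = arctan(10000/40) ≈ 89.77°
pole (s+200): 200 + j10000 → |·| = √(200²+10000²) = √100040000 ≈ 10002, ∠ = arctan(10000/200) ≈ 88.85°
pole (s+1000): 1000 + j10000 → |·| = √(1000²+10000²) = √101000000 ≈ 10050, ∠ = arctan(10000/1000) ≈ 84.29°
|L| = 100 · 1e+08 / 1.0052e+08 ≈ 99.483
Gain = 20 log₁₀(99.483) ≈ 39.95 dB
∠L = 179.74° − 173.14° = 6.60°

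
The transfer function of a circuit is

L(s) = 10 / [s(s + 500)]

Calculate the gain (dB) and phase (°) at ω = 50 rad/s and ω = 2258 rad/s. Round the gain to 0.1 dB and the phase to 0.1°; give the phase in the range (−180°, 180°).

ω = 50: -68.0 dB, -95.7°; ω = 2258: -114.4 dB, -167.5°

At s = jω = j50:
pole (s+500): 500 + j50 → |·| = √(500²+50²) = √252500 ≈ 502.49, ∠ = arctan(50/500) ≈ 5.71°
pole at origin: |s| = 50, ∠ = 90.00° (in denominator)
|L| = 10 / 25124 ≈ 0.00039803
Gain = 20 log₁₀(0.00039803) ≈ -68.00 dB
∠L = 0.00° − 95.71° = -95.71°

At s = jω = j2258:
pole (s+500): 500 + j2258 → |·| = √(500²+2258²) = √5348564 ≈ 2312.7, ∠ = arctan(2258/500) ≈ 77.51°
pole at origin: |s| = 2258, ∠ = 90.00° (in denominator)
|L| = 10 / 5.2221e+06 ≈ 1.9149e-06
Gain = 20 log₁₀(1.9149e-06) ≈ -114.36 dB
∠L = 0.00° − 167.51° = -167.51°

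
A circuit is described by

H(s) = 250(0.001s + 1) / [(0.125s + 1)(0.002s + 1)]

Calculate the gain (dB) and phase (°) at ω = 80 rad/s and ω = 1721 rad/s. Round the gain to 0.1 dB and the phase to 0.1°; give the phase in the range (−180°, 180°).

At ω = 80 rad/s:
zero (1 + j80·0.001) = 1 + j0.08 → |·| ≈ 1.0032, ∠ ≈ 4.57°
pole (1 + j80·0.125) = 1 + j10 → |·| ≈ 10.05, ∠ ≈ 84.29°
pole (1 + j80·0.002) = 1 + j0.16 → |·| ≈ 1.0127, ∠ ≈ 9.09°
|H| = 250 · 1.0032 / (10.05 · 1.0127) ≈ 24.642
Gain = 20 log₁₀(24.642) ≈ 27.83 dB
∠H = (4.57°) − (84.29° + 9.09°) = -88.81°

At ω = 1721 rad/s:
zero (1 + j1721·0.001) = 1 + j1.721 → |·| ≈ 1.9904, ∠ ≈ 59.84°
pole (1 + j1721·0.125) = 1 + j215.125 → |·| ≈ 215.13, ∠ ≈ 89.73°
pole (1 + j1721·0.002) = 1 + j3.442 → |·| ≈ 3.5843, ∠ ≈ 73.80°
|H| = 250 · 1.9904 / (215.13 · 3.5843) ≈ 0.64532
Gain = 20 log₁₀(0.64532) ≈ -3.80 dB
∠H = (59.84°) − (89.73° + 73.80°) = -103.69°

ω = 80: 27.8 dB, -88.8°; ω = 1721: -3.8 dB, -103.7°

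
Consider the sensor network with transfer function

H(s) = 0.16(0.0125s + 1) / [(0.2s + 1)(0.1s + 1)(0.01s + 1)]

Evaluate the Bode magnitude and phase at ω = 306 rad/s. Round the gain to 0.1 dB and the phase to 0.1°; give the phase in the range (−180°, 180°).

At ω = 306 rad/s:
zero (1 + j306·0.0125) = 1 + j3.825 → |·| ≈ 3.9536, ∠ ≈ 75.35°
pole (1 + j306·0.2) = 1 + j61.2 → |·| ≈ 61.208, ∠ ≈ 89.06°
pole (1 + j306·0.1) = 1 + j30.6 → |·| ≈ 30.616, ∠ ≈ 88.13°
pole (1 + j306·0.01) = 1 + j3.06 → |·| ≈ 3.2193, ∠ ≈ 71.90°
|H| = 0.16 · 3.9536 / (61.208 · 30.616 · 3.2193) ≈ 0.00010486
Gain = 20 log₁₀(0.00010486) ≈ -79.59 dB
∠H = (75.35°) − (89.06° + 88.13° + 71.90°) = -173.74°

-79.6 dB, -173.7°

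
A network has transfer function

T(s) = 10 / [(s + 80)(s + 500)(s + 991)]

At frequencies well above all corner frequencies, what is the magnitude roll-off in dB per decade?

-60 dB/decade

Each pole contributes −20 dB/decade at high frequency; each zero contributes +20 dB/decade.
Net: 0 zero(s) − 3 pole(s) → -60 dB/decade.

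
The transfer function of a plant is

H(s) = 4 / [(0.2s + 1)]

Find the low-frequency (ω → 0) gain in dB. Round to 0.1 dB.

H(0) = 4 · 1 / 1 = 4
20 log₁₀(4) ≈ 12.04 dB

12.0 dB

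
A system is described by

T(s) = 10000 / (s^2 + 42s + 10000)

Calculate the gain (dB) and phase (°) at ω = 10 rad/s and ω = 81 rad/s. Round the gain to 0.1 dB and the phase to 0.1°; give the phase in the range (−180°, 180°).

ω = 10: 0.1 dB, -2.4°; ω = 81: 6.3 dB, -44.7°

At s = jω = j10:
quadratic: (j10)² + 42·j10 + 10000 = 9900 + j420 → |·| ≈ 9908.9, ∠ ≈ 2.43°
|T| = 10000 / 9908.9 ≈ 1.0092
Gain = 20 log₁₀(1.0092) ≈ 0.08 dB
∠T = 0.00° − 2.43° = -2.43°

At s = jω = j81:
quadratic: (j81)² + 42·j81 + 10000 = 3439 + j3402 → |·| ≈ 4837.4, ∠ ≈ 44.69°
|T| = 10000 / 4837.4 ≈ 2.0672
Gain = 20 log₁₀(2.0672) ≈ 6.31 dB
∠T = 0.00° − 44.69° = -44.69°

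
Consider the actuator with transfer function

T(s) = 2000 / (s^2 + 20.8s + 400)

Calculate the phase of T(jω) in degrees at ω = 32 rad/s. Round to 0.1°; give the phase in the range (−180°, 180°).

At s = jω = j32:
quadratic: (j32)² + 20.8·j32 + 400 = -624 + j665.6 → |·| ≈ 912.36, ∠ ≈ 133.15°
∠T = 0.00° − 133.15° = -133.15°

-133.2°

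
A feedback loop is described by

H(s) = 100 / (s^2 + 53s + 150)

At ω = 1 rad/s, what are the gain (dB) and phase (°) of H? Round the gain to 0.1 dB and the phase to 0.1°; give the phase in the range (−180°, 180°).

Substitute s = j1:
Numerator: 100 = 100 + j0
Denominator: (j1)^2 + 53(j1) + 150 = 149 + j53
|N| = √(100² + 0²) ≈ 100, ∠N ≈ 0.00°
|D| = √(149² + 53²) ≈ 158.15, ∠D ≈ 19.58°
|H| = 100 / 158.15 ≈ 0.63231
Gain = 20 log₁₀(0.63231) ≈ -3.98 dB
∠H = 0.00° − 19.58° = -19.58°

-4.0 dB, -19.6°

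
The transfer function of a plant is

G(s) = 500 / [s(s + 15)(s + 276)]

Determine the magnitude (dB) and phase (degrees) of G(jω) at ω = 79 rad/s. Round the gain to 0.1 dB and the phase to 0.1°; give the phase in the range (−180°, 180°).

-71.2 dB, 174.8°

At s = jω = j79:
pole (s+15): 15 + j79 → |·| = √(15²+79²) = √6466 ≈ 80.411, ∠ = arctan(79/15) ≈ 79.25°
pole (s+276): 276 + j79 → |·| = √(276²+79²) = √82417 ≈ 287.08, ∠ = arctan(79/276) ≈ 15.97°
pole at origin: |s| = 79, ∠ = 90.00° (in denominator)
|G| = 500 / 1.8237e+06 ≈ 0.00027417
Gain = 20 log₁₀(0.00027417) ≈ -71.24 dB
∠G = 0.00° − 185.22° = -185.22° ≡ 174.78° (principal value)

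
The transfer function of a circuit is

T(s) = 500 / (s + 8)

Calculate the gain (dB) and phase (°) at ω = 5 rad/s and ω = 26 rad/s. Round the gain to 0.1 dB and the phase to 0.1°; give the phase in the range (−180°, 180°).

At s = jω = j5:
pole (s+8): 8 + j5 → |·| = √(8²+5²) = √89 ≈ 9.434, ∠ = arctan(5/8) ≈ 32.01°
|T| = 500 / 9.434 ≈ 53
Gain = 20 log₁₀(53) ≈ 34.49 dB
∠T = 0.00° − 32.01° = -32.01°

At s = jω = j26:
pole (s+8): 8 + j26 → |·| = √(8²+26²) = √740 ≈ 27.203, ∠ = arctan(26/8) ≈ 72.90°
|T| = 500 / 27.203 ≈ 18.38
Gain = 20 log₁₀(18.38) ≈ 25.29 dB
∠T = 0.00° − 72.90° = -72.90°

ω = 5: 34.5 dB, -32.0°; ω = 26: 25.3 dB, -72.9°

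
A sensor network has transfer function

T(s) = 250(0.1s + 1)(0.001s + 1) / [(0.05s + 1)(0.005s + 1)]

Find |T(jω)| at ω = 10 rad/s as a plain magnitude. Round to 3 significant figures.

316

At ω = 10 rad/s:
zero (1 + j10·0.1) = 1 + j1 → |·| ≈ 1.4142, ∠ ≈ 45.00°
zero (1 + j10·0.001) = 1 + j0.01 → |·| ≈ 1, ∠ ≈ 0.57°
pole (1 + j10·0.05) = 1 + j0.5 → |·| ≈ 1.118, ∠ ≈ 26.57°
pole (1 + j10·0.005) = 1 + j0.05 → |·| ≈ 1.0012, ∠ ≈ 2.86°
|T| = 250 · 1.4142 · 1 / (1.118 · 1.0012) ≈ 315.86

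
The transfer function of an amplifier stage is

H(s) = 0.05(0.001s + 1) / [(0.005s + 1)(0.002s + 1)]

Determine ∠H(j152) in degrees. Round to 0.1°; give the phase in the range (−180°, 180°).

-45.5°

At ω = 152 rad/s:
zero (1 + j152·0.001) = 1 + j0.152 → |·| ≈ 1.0115, ∠ ≈ 8.64°
pole (1 + j152·0.005) = 1 + j0.76 → |·| ≈ 1.256, ∠ ≈ 37.23°
pole (1 + j152·0.002) = 1 + j0.304 → |·| ≈ 1.0452, ∠ ≈ 16.91°
∠H = (8.64°) − (37.23° + 16.91°) = -45.50°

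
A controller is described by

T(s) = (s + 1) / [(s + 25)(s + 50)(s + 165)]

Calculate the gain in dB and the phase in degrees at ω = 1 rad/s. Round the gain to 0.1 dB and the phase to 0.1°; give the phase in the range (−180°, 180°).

-103.3 dB, 41.2°

At s = jω = j1:
zero (s+1): 1 + j1 → |·| = √(1²+1²) = √2 ≈ 1.4142, ∠ = arctan(1/1) ≈ 45.00°
pole (s+25): 25 + j1 → |·| = √(25²+1²) = √626 ≈ 25.02, ∠ = arctan(1/25) ≈ 2.29°
pole (s+50): 50 + j1 → |·| = √(50²+1²) = √2501 ≈ 50.01, ∠ = arctan(1/50) ≈ 1.15°
pole (s+165): 165 + j1 → |·| = √(165²+1²) = √27226 ≈ 165, ∠ = arctan(1/165) ≈ 0.35°
|T| = 1 · 1.4142 / 2.0646e+05 ≈ 6.8498e-06
Gain = 20 log₁₀(6.8498e-06) ≈ -103.29 dB
∠T = 45.00° − 3.79° = 41.21°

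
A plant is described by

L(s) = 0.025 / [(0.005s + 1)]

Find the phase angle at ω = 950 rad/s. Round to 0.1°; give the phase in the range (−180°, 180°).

-78.1°

At ω = 950 rad/s:
pole (1 + j950·0.005) = 1 + j4.75 → |·| ≈ 4.8541, ∠ ≈ 78.11°
∠L = (0°) − (78.11°) = -78.11°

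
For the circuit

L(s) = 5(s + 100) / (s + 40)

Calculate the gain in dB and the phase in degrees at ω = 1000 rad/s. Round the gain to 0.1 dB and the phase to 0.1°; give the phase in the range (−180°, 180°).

14.0 dB, -3.4°

At s = jω = j1000:
zero (s+100): 100 + j1000 → |·| = √(100²+1000²) = √1010000 ≈ 1005, ∠ = arctan(1000/100) ≈ 84.29°
pole (s+40): 40 + j1000 → |·| = √(40²+1000²) = √1001600 ≈ 1000.8, ∠ = arctan(1000/40) ≈ 87.71°
|L| = 5 · 1005 / 1000.8 ≈ 5.021
Gain = 20 log₁₀(5.021) ≈ 14.02 dB
∠L = 84.29° − 87.71° = -3.42°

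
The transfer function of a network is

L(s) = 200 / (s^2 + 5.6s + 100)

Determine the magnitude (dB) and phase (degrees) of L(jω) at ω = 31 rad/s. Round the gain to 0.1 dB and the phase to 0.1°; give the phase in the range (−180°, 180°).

-12.9 dB, -168.6°

At s = jω = j31:
quadratic: (j31)² + 5.6·j31 + 100 = -861 + j173.6 → |·| ≈ 878.33, ∠ ≈ 168.60°
|L| = 200 / 878.33 ≈ 0.2277
Gain = 20 log₁₀(0.2277) ≈ -12.85 dB
∠L = 0.00° − 168.60° = -168.60°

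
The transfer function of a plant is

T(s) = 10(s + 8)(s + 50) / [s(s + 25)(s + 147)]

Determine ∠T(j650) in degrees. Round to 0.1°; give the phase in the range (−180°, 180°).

At s = jω = j650:
zero (s+8): 8 + j650 → |·| = √(8²+650²) = √422564 ≈ 650.05, ∠ = arctan(650/8) ≈ 89.29°
zero (s+50): 50 + j650 → |·| = √(50²+650²) = √425000 ≈ 651.92, ∠ = arctan(650/50) ≈ 85.60°
pole (s+25): 25 + j650 → |·| = √(25²+650²) = √423125 ≈ 650.48, ∠ = arctan(650/25) ≈ 87.80°
pole (s+147): 147 + j650 → |·| = √(147²+650²) = √444109 ≈ 666.42, ∠ = arctan(650/147) ≈ 77.26°
pole at origin: |s| = 650, ∠ = 90.00° (in denominator)
∠T = 174.89° − 255.06° = -80.17°

-80.2°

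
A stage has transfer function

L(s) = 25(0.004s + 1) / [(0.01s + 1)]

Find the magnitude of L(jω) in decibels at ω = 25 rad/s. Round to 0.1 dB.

27.7 dB

At ω = 25 rad/s:
zero (1 + j25·0.004) = 1 + j0.1 → |·| ≈ 1.005, ∠ ≈ 5.71°
pole (1 + j25·0.01) = 1 + j0.25 → |·| ≈ 1.0308, ∠ ≈ 14.04°
|L| = 25 · 1.005 / (1.0308) ≈ 24.374
Gain = 20 log₁₀(24.374) ≈ 27.74 dB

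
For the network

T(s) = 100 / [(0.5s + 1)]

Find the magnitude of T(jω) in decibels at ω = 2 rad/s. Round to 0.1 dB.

37.0 dB

At ω = 2 rad/s:
pole (1 + j2·0.5) = 1 + j1 → |·| ≈ 1.4142, ∠ ≈ 45.00°
|T| = 100 · 1 / (1.4142) ≈ 70.711
Gain = 20 log₁₀(70.711) ≈ 36.99 dB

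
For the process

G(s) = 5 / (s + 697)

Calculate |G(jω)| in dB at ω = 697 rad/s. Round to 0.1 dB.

At s = jω = j697:
pole (s+697): 697 + j697 → |·| = √(697²+697²) = √971618 ≈ 985.71, ∠ = arctan(697/697) ≈ 45.00°
|G| = 5 / 985.71 ≈ 0.0050725
Gain = 20 log₁₀(0.0050725) ≈ -45.90 dB

-45.9 dB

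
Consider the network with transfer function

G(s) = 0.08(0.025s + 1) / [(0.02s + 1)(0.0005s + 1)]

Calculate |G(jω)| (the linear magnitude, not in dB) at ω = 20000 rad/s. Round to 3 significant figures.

At ω = 20000 rad/s:
zero (1 + j20000·0.025) = 1 + j500 → |·| ≈ 500, ∠ ≈ 89.89°
pole (1 + j20000·0.02) = 1 + j400 → |·| ≈ 400, ∠ ≈ 89.86°
pole (1 + j20000·0.0005) = 1 + j10 → |·| ≈ 10.05, ∠ ≈ 84.29°
|G| = 0.08 · 500 / (400 · 10.05) ≈ 0.0099502

0.00995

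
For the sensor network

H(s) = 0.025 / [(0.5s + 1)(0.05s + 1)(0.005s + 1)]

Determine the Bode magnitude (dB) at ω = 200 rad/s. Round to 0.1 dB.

At ω = 200 rad/s:
pole (1 + j200·0.5) = 1 + j100 → |·| ≈ 100, ∠ ≈ 89.43°
pole (1 + j200·0.05) = 1 + j10 → |·| ≈ 10.05, ∠ ≈ 84.29°
pole (1 + j200·0.005) = 1 + j1 → |·| ≈ 1.4142, ∠ ≈ 45.00°
|H| = 0.025 · 1 / (100 · 10.05 · 1.4142) ≈ 1.759e-05
Gain = 20 log₁₀(1.759e-05) ≈ -95.09 dB

-95.1 dB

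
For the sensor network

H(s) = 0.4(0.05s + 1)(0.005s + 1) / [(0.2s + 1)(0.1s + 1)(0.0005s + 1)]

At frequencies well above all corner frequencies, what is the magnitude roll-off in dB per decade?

Each pole contributes −20 dB/decade at high frequency; each zero contributes +20 dB/decade.
Net: 2 zero(s) − 3 pole(s) → -20 dB/decade.

-20 dB/decade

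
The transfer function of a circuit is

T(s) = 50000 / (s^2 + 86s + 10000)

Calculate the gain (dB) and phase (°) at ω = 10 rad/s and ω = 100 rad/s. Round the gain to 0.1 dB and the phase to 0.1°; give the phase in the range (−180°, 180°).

ω = 10: 14.0 dB, -5.0°; ω = 100: 15.3 dB, -90.0°

At s = jω = j10:
quadratic: (j10)² + 86·j10 + 10000 = 9900 + j860 → |·| ≈ 9937.3, ∠ ≈ 4.96°
|T| = 50000 / 9937.3 ≈ 5.0315
Gain = 20 log₁₀(5.0315) ≈ 14.03 dB
∠T = 0.00° − 4.96° = -4.96°

At s = jω = j100:
quadratic: (j100)² + 86·j100 + 10000 = 0 + j8600 → |·| ≈ 8600, ∠ ≈ 90.00°
|T| = 50000 / 8600 ≈ 5.814
Gain = 20 log₁₀(5.814) ≈ 15.29 dB
∠T = 0.00° − 90.00° = -90.00°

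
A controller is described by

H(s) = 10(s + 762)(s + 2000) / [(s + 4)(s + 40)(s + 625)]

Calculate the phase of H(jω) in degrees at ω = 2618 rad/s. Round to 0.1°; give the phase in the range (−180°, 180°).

At s = jω = j2618:
zero (s+762): 762 + j2618 → |·| = √(762²+2618²) = √7434568 ≈ 2726.6, ∠ = arctan(2618/762) ≈ 73.77°
zero (s+2000): 2000 + j2618 → |·| = √(2000²+2618²) = √10853924 ≈ 3294.5, ∠ = arctan(2618/2000) ≈ 52.62°
pole (s+4): 4 + j2618 → |·| = √(4²+2618²) = √6853940 ≈ 2618, ∠ = arctan(2618/4) ≈ 89.91°
pole (s+40): 40 + j2618 → |·| = √(40²+2618²) = √6855524 ≈ 2618.3, ∠ = arctan(2618/40) ≈ 89.12°
pole (s+625): 625 + j2618 → |·| = √(625²+2618²) = √7244549 ≈ 2691.6, ∠ = arctan(2618/625) ≈ 76.57°
∠H = 126.39° − 255.60° = -129.21°

-129.2°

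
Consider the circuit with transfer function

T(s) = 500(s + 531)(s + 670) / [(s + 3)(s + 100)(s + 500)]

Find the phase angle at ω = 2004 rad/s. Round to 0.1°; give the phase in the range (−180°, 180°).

-106.4°

At s = jω = j2004:
zero (s+531): 531 + j2004 → |·| = √(531²+2004²) = √4297977 ≈ 2073.2, ∠ = arctan(2004/531) ≈ 75.16°
zero (s+670): 670 + j2004 → |·| = √(670²+2004²) = √4464916 ≈ 2113, ∠ = arctan(2004/670) ≈ 71.51°
pole (s+3): 3 + j2004 → |·| = √(3²+2004²) = √4016025 ≈ 2004, ∠ = arctan(2004/3) ≈ 89.91°
pole (s+100): 100 + j2004 → |·| = √(100²+2004²) = √4026016 ≈ 2006.5, ∠ = arctan(2004/100) ≈ 87.14°
pole (s+500): 500 + j2004 → |·| = √(500²+2004²) = √4266016 ≈ 2065.4, ∠ = arctan(2004/500) ≈ 75.99°
∠T = 146.67° − 253.04° = -106.37°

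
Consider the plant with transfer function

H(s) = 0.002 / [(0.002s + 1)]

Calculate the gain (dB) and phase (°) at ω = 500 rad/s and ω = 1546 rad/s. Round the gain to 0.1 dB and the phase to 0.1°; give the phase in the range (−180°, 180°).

At ω = 500 rad/s:
pole (1 + j500·0.002) = 1 + j1 → |·| ≈ 1.4142, ∠ ≈ 45.00°
|H| = 0.002 · 1 / (1.4142) ≈ 0.0014142
Gain = 20 log₁₀(0.0014142) ≈ -56.99 dB
∠H = (0°) − (45.00°) = -45.00°

At ω = 1546 rad/s:
pole (1 + j1546·0.002) = 1 + j3.092 → |·| ≈ 3.2497, ∠ ≈ 72.08°
|H| = 0.002 · 1 / (3.2497) ≈ 0.00061544
Gain = 20 log₁₀(0.00061544) ≈ -64.22 dB
∠H = (0°) − (72.08°) = -72.08°

ω = 500: -57.0 dB, -45.0°; ω = 1546: -64.2 dB, -72.1°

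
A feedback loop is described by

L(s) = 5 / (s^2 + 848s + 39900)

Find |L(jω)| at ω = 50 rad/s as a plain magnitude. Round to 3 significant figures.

Substitute s = j50:
Numerator: 5 = 5 + j0
Denominator: (j50)^2 + 848(j50) + 39900 = 37400 + j42400
|N| = √(5² + 0²) ≈ 5, ∠N ≈ 0.00°
|D| = √(37400² + 42400²) ≈ 56538, ∠D ≈ 48.59°
|L| = 5 / 56538 ≈ 8.8436e-05

8.84e-05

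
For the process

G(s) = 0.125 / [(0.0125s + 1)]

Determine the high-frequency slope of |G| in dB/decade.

-20 dB/decade

Each pole contributes −20 dB/decade at high frequency; each zero contributes +20 dB/decade.
Net: 0 zero(s) − 1 pole(s) → -20 dB/decade.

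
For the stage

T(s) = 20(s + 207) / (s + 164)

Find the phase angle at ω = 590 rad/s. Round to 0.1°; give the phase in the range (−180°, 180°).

At s = jω = j590:
zero (s+207): 207 + j590 → |·| = √(207²+590²) = √390949 ≈ 625.26, ∠ = arctan(590/207) ≈ 70.67°
pole (s+164): 164 + j590 → |·| = √(164²+590²) = √374996 ≈ 612.37, ∠ = arctan(590/164) ≈ 74.47°
∠T = 70.67° − 74.47° = -3.80°

-3.8°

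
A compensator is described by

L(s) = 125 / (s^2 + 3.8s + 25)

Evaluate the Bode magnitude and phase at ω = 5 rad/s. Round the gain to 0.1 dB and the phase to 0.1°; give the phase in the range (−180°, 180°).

At s = jω = j5:
quadratic: (j5)² + 3.8·j5 + 25 = 0 + j19 → |·| ≈ 19, ∠ ≈ 90.00°
|L| = 125 / 19 ≈ 6.5789
Gain = 20 log₁₀(6.5789) ≈ 16.36 dB
∠L = 0.00° − 90.00° = -90.00°

16.4 dB, -90.0°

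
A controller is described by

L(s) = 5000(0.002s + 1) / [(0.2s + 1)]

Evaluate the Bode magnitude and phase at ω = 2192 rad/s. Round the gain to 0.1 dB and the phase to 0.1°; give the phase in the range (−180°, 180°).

34.2 dB, -12.7°

At ω = 2192 rad/s:
zero (1 + j2192·0.002) = 1 + j4.384 → |·| ≈ 4.4966, ∠ ≈ 77.15°
pole (1 + j2192·0.2) = 1 + j438.4 → |·| ≈ 438.4, ∠ ≈ 89.87°
|L| = 5000 · 4.4966 / (438.4) ≈ 51.284
Gain = 20 log₁₀(51.284) ≈ 34.20 dB
∠L = (77.15°) − (89.87°) = -12.72°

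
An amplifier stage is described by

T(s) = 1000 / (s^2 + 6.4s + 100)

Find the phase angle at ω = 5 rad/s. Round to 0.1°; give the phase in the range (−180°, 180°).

-23.1°

At s = jω = j5:
quadratic: (j5)² + 6.4·j5 + 100 = 75 + j32 → |·| ≈ 81.541, ∠ ≈ 23.11°
∠T = 0.00° − 23.11° = -23.11°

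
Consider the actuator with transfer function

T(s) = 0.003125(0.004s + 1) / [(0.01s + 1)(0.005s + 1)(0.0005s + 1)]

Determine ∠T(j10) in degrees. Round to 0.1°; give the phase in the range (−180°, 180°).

At ω = 10 rad/s:
zero (1 + j10·0.004) = 1 + j0.04 → |·| ≈ 1.0008, ∠ ≈ 2.29°
pole (1 + j10·0.01) = 1 + j0.1 → |·| ≈ 1.005, ∠ ≈ 5.71°
pole (1 + j10·0.005) = 1 + j0.05 → |·| ≈ 1.0012, ∠ ≈ 2.86°
pole (1 + j10·0.0005) = 1 + j0.005 → |·| ≈ 1, ∠ ≈ 0.29°
∠T = (2.29°) − (5.71° + 2.86° + 0.29°) = -6.57°

-6.6°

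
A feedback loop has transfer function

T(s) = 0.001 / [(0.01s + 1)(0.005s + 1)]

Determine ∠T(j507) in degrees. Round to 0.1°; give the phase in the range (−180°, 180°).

At ω = 507 rad/s:
pole (1 + j507·0.01) = 1 + j5.07 → |·| ≈ 5.1677, ∠ ≈ 78.84°
pole (1 + j507·0.005) = 1 + j2.535 → |·| ≈ 2.7251, ∠ ≈ 68.47°
∠T = (0°) − (78.84° + 68.47°) = -147.31°

-147.3°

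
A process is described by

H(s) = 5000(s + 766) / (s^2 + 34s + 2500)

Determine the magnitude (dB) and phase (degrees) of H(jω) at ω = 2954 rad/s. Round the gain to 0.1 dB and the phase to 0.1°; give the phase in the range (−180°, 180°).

At s = jω = j2954:
zero (s+766): 766 + j2954 → |·| = √(766²+2954²) = √9312872 ≈ 3051.7, ∠ = arctan(2954/766) ≈ 75.46°
quadratic: (j2954)² + 34·j2954 + 2500 = -8723616 + j100436 → |·| ≈ 8.7242e+06, ∠ ≈ 179.34°
|H| = 5000 · 3051.7 / 8.7242e+06 ≈ 1.749
Gain = 20 log₁₀(1.749) ≈ 4.86 dB
∠H = 75.46° − 179.34° = -103.88°

4.9 dB, -103.9°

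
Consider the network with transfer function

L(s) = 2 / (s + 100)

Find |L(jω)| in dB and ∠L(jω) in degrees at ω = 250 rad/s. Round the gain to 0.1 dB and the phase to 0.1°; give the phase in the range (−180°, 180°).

At s = jω = j250:
pole (s+100): 100 + j250 → |·| = √(100²+250²) = √72500 ≈ 269.26, ∠ = arctan(250/100) ≈ 68.20°
|L| = 2 / 269.26 ≈ 0.0074278
Gain = 20 log₁₀(0.0074278) ≈ -42.58 dB
∠L = 0.00° − 68.20° = -68.20°

-42.6 dB, -68.2°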